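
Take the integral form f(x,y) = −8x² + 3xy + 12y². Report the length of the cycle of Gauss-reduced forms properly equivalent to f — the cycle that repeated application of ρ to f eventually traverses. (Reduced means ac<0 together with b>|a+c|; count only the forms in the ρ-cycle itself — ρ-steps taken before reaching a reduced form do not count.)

D = 393, ⌊√D⌋ = 19
descent: ρ → (12,-3,-8)
descent: ρ → (-8,19,1)  [lands on river]
river: ρ → (1,19,-8)
river: ρ → (-8,13,7)
river: ρ → (7,15,-6)
river: ρ → (-6,9,13)
river: ρ → (13,17,-2)
river: ρ → (-2,19,4)
river: ρ → (4,13,-14)
river: ρ → (-14,15,3)
river: ρ → (3,15,-14)
river: ρ → (-14,13,4)
river: ρ → (4,19,-2)
river: ρ → (-2,17,13)
river: ρ → (13,9,-6)
river: ρ → (-6,15,7)
river: ρ → (7,13,-8)
ρ-cycle length = 16 (tail of 2 descent steps not counted)

16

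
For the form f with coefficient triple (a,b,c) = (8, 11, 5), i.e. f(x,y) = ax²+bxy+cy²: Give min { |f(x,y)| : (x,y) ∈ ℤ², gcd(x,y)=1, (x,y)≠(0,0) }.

translate: b→-5 (≡11 mod 16), so (8,11,5)→(8,-5,2)
flip: (8,-5,2)→(2,5,8)
translate: b→1 (≡5 mod 4), so (2,5,8)→(2,1,5)
reduced (well bottom): (2,1,5) with a≤c, −a<b≤a
well minimum = a = 2

2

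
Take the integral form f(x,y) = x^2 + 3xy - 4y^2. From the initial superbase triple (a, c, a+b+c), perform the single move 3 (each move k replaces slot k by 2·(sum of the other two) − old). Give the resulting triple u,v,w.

start (1,-4,0) = (f(1,0),f(0,1),f(1,1))
replace slot 3: 2·(1+(-4)) − 0 = -6 → (1,-4,-6)

1,-4,-6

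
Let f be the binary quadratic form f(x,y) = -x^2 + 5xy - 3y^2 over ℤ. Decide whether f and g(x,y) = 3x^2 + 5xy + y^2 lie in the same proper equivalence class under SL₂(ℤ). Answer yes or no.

D₁ = 13, D₂ = 13
river cycle of f (length 2): (1, 3, -1), (-1, 3, 1)
river cycle of g (length 2): (1, 3, -1), (-1, 3, 1)
cycles coincide ⇒ equivalent

yes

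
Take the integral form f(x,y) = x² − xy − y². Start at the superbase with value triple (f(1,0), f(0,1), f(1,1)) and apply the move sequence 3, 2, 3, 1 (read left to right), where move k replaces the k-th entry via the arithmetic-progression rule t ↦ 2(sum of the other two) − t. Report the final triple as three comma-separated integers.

start (1,-1,-1) = (f(1,0),f(0,1),f(1,1))
replace slot 3: 2·(1+(-1)) − (-1) = 1 → (1,-1,1)
replace slot 2: 2·(1+1) − (-1) = 5 → (1,5,1)
replace slot 3: 2·(1+5) − 1 = 11 → (1,5,11)
replace slot 1: 2·(5+11) − 1 = 31 → (31,5,11)

31,5,11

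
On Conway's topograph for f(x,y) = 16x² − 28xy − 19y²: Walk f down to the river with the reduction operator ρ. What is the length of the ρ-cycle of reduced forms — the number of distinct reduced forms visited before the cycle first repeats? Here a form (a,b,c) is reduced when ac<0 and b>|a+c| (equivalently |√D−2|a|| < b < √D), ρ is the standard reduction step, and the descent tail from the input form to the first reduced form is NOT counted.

D = 2000, ⌊√D⌋ = 44
descent: ρ → (-19,28,16)  [lands on river]
river: ρ → (16,36,-11)
river: ρ → (-11,30,25)
river: ρ → (25,20,-16)
river: ρ → (-16,44,1)
river: ρ → (1,44,-16)
river: ρ → (-16,20,25)
river: ρ → (25,30,-11)
river: ρ → (-11,36,16)
river: ρ → (16,28,-19)
river: ρ → (-19,10,25)
river: ρ → (25,40,-4)
river: ρ → (-4,40,25)
river: ρ → (25,10,-19)
ρ-cycle length = 14 (tail of 1 descent step not counted)

14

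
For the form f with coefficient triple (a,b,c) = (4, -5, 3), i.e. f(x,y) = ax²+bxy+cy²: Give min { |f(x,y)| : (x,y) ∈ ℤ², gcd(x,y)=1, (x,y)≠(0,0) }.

translate: b→3 (≡-5 mod 8), so (4,-5,3)→(4,3,2)
flip: (4,3,2)→(2,-3,4)
translate: b→1 (≡-3 mod 4), so (2,-3,4)→(2,1,3)
reduced (well bottom): (2,1,3) with a≤c, −a<b≤a
well minimum = a = 2

2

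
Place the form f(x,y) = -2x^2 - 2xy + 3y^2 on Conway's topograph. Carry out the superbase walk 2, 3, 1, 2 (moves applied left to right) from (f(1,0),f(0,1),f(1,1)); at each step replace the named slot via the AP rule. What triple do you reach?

start (-2,3,-1) = (f(1,0),f(0,1),f(1,1))
replace slot 2: 2·((-2)+(-1)) − 3 = -9 → (-2,-9,-1)
replace slot 3: 2·((-2)+(-9)) − (-1) = -21 → (-2,-9,-21)
replace slot 1: 2·((-9)+(-21)) − (-2) = -58 → (-58,-9,-21)
replace slot 2: 2·((-58)+(-21)) − (-9) = -149 → (-58,-149,-21)

-58,-149,-21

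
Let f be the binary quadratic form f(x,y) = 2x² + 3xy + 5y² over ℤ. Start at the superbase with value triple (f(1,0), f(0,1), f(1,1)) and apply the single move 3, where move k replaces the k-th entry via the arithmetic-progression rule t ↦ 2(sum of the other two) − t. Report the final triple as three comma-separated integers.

start (2,5,10) = (f(1,0),f(0,1),f(1,1))
replace slot 3: 2·(2+5) − 10 = 4 → (2,5,4)

2,5,4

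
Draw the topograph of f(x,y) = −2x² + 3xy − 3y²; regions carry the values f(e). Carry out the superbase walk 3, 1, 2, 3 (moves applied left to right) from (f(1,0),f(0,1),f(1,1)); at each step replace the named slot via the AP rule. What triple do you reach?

start (-2,-3,-2) = (f(1,0),f(0,1),f(1,1))
replace slot 3: 2·((-2)+(-3)) − (-2) = -8 → (-2,-3,-8)
replace slot 1: 2·((-3)+(-8)) − (-2) = -20 → (-20,-3,-8)
replace slot 2: 2·((-20)+(-8)) − (-3) = -53 → (-20,-53,-8)
replace slot 3: 2·((-20)+(-53)) − (-8) = -138 → (-20,-53,-138)

-20,-53,-138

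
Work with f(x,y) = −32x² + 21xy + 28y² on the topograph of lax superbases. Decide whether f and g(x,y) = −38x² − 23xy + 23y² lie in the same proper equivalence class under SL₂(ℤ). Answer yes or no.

D₁ = 4025, D₂ = 4025
river cycle of f (length 18): (28, 35, -25), (-25, 15, 38), (38, 61, -2), (-2, 63, 7), (7, 63, -2), (-2, 61, 38), (38, 15, -25), (-25, 35, 28), (28, 21, -32), (-32, 43, 17), … (8 more)
river cycle of g (length 18): (23, 23, -38), (-38, 53, 8), (8, 59, -17), (-17, 43, 32), (32, 21, -28), (-28, 35, 25), (25, 15, -38), (-38, 61, 2), (2, 63, -7), (-7, 63, 2), … (8 more)
cycles differ ⇒ inequivalent

no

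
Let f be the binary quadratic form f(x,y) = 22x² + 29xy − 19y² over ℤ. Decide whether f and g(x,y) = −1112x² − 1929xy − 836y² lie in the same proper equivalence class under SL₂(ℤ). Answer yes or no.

D₁ = 2513, D₂ = 2513
river cycle of f (length 34): (-19, 47, 4), (4, 49, -7), (-7, 49, 4), (4, 47, -19), (-19, 29, 22), (22, 15, -26), (-26, 37, 11), (11, 29, -38), (-38, 47, 2), (2, 49, -14), … (24 more)
river cycle of g (length 34): (-19, 47, 4), (4, 49, -7), (-7, 49, 4), (4, 47, -19), (-19, 29, 22), (22, 15, -26), (-26, 37, 11), (11, 29, -38), (-38, 47, 2), (2, 49, -14), … (24 more)
cycles coincide ⇒ equivalent

yes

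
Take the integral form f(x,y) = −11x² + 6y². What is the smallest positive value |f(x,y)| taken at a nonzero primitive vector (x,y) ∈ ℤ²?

descent: ρ → (6,12,-5)  [lands on river]
river: ρ → (-5,8,10)
river: ρ → (10,12,-3)
river: ρ → (-3,12,10)
river: ρ → (10,8,-5)
river: ρ → (-5,12,6)
closes: descent 1, river 6
min |a| on river = 3

3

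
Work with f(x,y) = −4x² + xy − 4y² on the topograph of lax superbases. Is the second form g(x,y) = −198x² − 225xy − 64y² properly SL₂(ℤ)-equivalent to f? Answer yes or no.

D₁ = -63, D₂ = -63
f is negative-definite; reduce −f:
−f: flip: (4,-1,4)→(4,1,4)
−f: reduced (well bottom): (4,1,4) with a≤c, −a<b≤a
flip sign back: reduced form of f is (-4,-1,-4)
g is negative-definite; reduce −g:
−g: translate: b→-171 (≡225 mod 396), so (198,225,64)→(198,-171,37)
−g: flip: (198,-171,37)→(37,171,198)
−g: translate: b→23 (≡171 mod 74), so (37,171,198)→(37,23,4)
−g: flip: (37,23,4)→(4,-23,37)
−g: translate: b→1 (≡-23 mod 8), so (4,-23,37)→(4,1,4)
−g: reduced (well bottom): (4,1,4) with a≤c, −a<b≤a
flip sign back: reduced form of g is (-4,-1,-4)
reduced forms (-4, -1, -4) vs (-4, -1, -4) ⇒ equivalent

yes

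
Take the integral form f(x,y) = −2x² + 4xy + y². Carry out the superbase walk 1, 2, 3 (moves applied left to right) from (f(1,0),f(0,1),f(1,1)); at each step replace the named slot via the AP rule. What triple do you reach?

start (-2,1,3) = (f(1,0),f(0,1),f(1,1))
replace slot 1: 2·(1+3) − (-2) = 10 → (10,1,3)
replace slot 2: 2·(10+3) − 1 = 25 → (10,25,3)
replace slot 3: 2·(10+25) − 3 = 67 → (10,25,67)

10,25,67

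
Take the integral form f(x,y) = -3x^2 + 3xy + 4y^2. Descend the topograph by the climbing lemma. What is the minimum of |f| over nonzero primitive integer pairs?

river: ρ → (4,5,-2)
river: ρ → (-2,7,1)
river: ρ → (1,7,-2)
river: ρ → (-2,5,4)
river: ρ → (4,3,-3)
river: ρ → (-3,3,4)
closes: descent 0, river 6
min |a| on river = 1

1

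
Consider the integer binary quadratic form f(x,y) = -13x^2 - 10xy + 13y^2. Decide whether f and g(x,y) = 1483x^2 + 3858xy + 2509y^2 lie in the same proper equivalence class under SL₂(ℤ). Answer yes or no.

D₁ = 776, D₂ = 776
river cycle of f (length 6): (13, 10, -13), (-13, 16, 10), (10, 24, -5), (-5, 26, 5), (5, 24, -10), (-10, 16, 13)
river cycle of g (length 6): (13, 10, -13), (-13, 16, 10), (10, 24, -5), (-5, 26, 5), (5, 24, -10), (-10, 16, 13)
cycles coincide ⇒ equivalent

yes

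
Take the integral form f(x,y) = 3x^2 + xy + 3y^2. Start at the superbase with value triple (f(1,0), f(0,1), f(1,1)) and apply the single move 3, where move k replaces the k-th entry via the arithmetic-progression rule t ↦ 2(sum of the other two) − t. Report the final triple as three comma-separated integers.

start (3,3,7) = (f(1,0),f(0,1),f(1,1))
replace slot 3: 2·(3+3) − 7 = 5 → (3,3,5)

3,3,5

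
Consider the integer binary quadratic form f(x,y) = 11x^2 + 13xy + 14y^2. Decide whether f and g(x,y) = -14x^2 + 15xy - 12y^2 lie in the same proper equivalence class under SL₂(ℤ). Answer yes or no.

D₁ = -447, D₂ = -447
f: translate: b→-9 (≡13 mod 22), so (11,13,14)→(11,-9,12)
f: reduced (well bottom): (11,-9,12) with a≤c, −a<b≤a
g is negative-definite; reduce −g:
−g: translate: b→13 (≡-15 mod 28), so (14,-15,12)→(14,13,11)
−g: flip: (14,13,11)→(11,-13,14)
−g: translate: b→9 (≡-13 mod 22), so (11,-13,14)→(11,9,12)
−g: reduced (well bottom): (11,9,12) with a≤c, −a<b≤a
flip sign back: reduced form of g is (-11,-9,-12)
reduced forms (11, -9, 12) vs (-11, -9, -12) ⇒ inequivalent

no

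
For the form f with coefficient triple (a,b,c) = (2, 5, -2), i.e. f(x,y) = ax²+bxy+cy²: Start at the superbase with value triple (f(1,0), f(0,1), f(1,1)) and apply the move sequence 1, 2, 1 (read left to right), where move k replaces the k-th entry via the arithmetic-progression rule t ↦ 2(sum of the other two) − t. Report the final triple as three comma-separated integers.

start (2,-2,5) = (f(1,0),f(0,1),f(1,1))
replace slot 1: 2·((-2)+5) − 2 = 4 → (4,-2,5)
replace slot 2: 2·(4+5) − (-2) = 20 → (4,20,5)
replace slot 1: 2·(20+5) − 4 = 46 → (46,20,5)

46,20,5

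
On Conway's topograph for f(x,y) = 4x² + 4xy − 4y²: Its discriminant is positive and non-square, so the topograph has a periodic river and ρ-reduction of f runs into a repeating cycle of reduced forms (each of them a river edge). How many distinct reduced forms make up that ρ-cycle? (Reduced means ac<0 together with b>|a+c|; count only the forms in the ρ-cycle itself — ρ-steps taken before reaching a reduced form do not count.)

D = 80, ⌊√D⌋ = 8
river: ρ → (-4,4,4)
river: ρ → (4,4,-4)
ρ-cycle length = 2 (tail of 0 descent steps not counted)

2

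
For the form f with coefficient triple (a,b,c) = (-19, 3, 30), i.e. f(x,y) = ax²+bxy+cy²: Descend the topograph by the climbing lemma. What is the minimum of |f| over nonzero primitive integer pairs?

descent: ρ → (30,-3,-19)
descent: ρ → (-19,41,8)  [lands on river]
river: ρ → (8,39,-24)
river: ρ → (-24,9,23)
river: ρ → (23,37,-10)
river: ρ → (-10,43,11)
river: ρ → (11,45,-6)
river: ρ → (-6,39,32)
river: ρ → (32,25,-13)
river: ρ → (-13,27,30)
river: ρ → (30,33,-10)
river: ρ → (-10,47,2)
river: ρ → (2,45,-33)
river: ρ → (-33,21,14)
river: ρ → (14,35,-19)
closes: descent 2, river 14
min |a| on river = 2

2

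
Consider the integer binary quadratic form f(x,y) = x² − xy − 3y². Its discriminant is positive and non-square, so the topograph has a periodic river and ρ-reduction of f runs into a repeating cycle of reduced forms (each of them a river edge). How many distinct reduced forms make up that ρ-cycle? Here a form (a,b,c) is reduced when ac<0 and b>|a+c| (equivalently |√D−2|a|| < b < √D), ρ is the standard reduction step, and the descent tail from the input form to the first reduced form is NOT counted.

D = 13, ⌊√D⌋ = 3
descent: ρ → (-3,1,1)
descent: ρ → (1,3,-1)  [lands on river]
river: ρ → (-1,3,1)
ρ-cycle length = 2 (tail of 2 descent steps not counted)

2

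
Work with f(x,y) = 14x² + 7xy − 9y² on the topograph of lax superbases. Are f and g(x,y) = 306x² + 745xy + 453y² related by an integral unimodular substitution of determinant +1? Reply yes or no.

D₁ = 553, D₂ = 553
river cycle of f (length 26): (-9, 11, 12), (12, 13, -8), (-8, 19, 6), (6, 17, -11), (-11, 5, 12), (12, 19, -4), (-4, 21, 7), (7, 21, -4), (-4, 19, 12), (12, 5, -11), … (16 more)
river cycle of g (length 26): (14, 7, -9), (-9, 11, 12), (12, 13, -8), (-8, 19, 6), (6, 17, -11), (-11, 5, 12), (12, 19, -4), (-4, 21, 7), (7, 21, -4), (-4, 19, 12), … (16 more)
cycles coincide ⇒ equivalent

yes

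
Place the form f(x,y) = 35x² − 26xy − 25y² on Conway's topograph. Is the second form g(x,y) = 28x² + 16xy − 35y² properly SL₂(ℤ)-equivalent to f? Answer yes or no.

D₁ = 4176, D₂ = 4176
river cycle of f (length 20): (-25, 26, 35), (35, 44, -16), (-16, 52, 23), (23, 40, -28), (-28, 16, 35), (35, 54, -9), (-9, 54, 35), (35, 16, -28), (-28, 40, 23), (23, 52, -16), … (10 more)
river cycle of g (length 20): (-35, 54, 9), (9, 54, -35), (-35, 16, 28), (28, 40, -23), (-23, 52, 16), (16, 44, -35), (-35, 26, 25), (25, 24, -36), (-36, 48, 13), (13, 56, -20), … (10 more)
cycles differ ⇒ inequivalent

no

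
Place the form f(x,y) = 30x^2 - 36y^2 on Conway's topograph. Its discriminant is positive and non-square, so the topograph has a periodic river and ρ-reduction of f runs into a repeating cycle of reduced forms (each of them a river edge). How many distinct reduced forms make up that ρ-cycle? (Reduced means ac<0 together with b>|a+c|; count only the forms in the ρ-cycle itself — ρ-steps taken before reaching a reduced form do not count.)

D = 4320, ⌊√D⌋ = 65
descent: ρ → (-36,0,30)
descent: ρ → (30,60,-6)  [lands on river]
river: ρ → (-6,60,30)
ρ-cycle length = 2 (tail of 2 descent steps not counted)

2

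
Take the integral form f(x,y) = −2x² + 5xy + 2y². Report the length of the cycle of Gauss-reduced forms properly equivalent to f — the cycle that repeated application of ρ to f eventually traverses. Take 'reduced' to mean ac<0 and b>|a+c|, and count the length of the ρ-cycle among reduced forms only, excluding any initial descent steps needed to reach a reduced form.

D = 41, ⌊√D⌋ = 6
river: ρ → (2,3,-4)
river: ρ → (-4,5,1)
river: ρ → (1,5,-4)
river: ρ → (-4,3,2)
river: ρ → (2,5,-2)
river: ρ → (-2,3,4)
river: ρ → (4,5,-1)
river: ρ → (-1,5,4)
river: ρ → (4,3,-2)
river: ρ → (-2,5,2)
ρ-cycle length = 10 (tail of 0 descent steps not counted)

10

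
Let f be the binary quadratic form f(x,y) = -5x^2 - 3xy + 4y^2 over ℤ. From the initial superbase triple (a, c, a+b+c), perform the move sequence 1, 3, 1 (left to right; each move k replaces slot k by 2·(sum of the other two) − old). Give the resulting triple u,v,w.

start (-5,4,-4) = (f(1,0),f(0,1),f(1,1))
replace slot 1: 2·(4+(-4)) − (-5) = 5 → (5,4,-4)
replace slot 3: 2·(5+4) − (-4) = 22 → (5,4,22)
replace slot 1: 2·(4+22) − 5 = 47 → (47,4,22)

47,4,22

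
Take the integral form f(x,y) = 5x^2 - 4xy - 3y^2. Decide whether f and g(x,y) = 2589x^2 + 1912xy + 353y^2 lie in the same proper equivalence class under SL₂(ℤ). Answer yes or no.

D₁ = 76, D₂ = 76
river cycle of f (length 6): (-3, 4, 5), (5, 6, -2), (-2, 6, 5), (5, 4, -3), (-3, 8, 1), (1, 8, -3)
river cycle of g (length 6): (5, 6, -2), (-2, 6, 5), (5, 4, -3), (-3, 8, 1), (1, 8, -3), (-3, 4, 5)
cycles coincide ⇒ equivalent

yes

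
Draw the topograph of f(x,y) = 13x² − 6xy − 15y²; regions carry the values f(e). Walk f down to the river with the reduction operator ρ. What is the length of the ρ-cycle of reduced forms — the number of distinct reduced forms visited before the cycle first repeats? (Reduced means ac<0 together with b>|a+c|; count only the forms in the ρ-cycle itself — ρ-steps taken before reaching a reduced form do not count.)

D = 816, ⌊√D⌋ = 28
descent: ρ → (-15,6,13)  [lands on river]
river: ρ → (13,20,-8)
river: ρ → (-8,28,1)
river: ρ → (1,28,-8)
river: ρ → (-8,20,13)
river: ρ → (13,6,-15)
river: ρ → (-15,24,4)
river: ρ → (4,24,-15)
ρ-cycle length = 8 (tail of 1 descent step not counted)

8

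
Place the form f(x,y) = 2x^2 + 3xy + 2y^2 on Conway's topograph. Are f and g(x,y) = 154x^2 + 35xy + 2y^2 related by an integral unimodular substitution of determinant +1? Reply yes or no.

D₁ = -7, D₂ = -7
f: translate: b→-1 (≡3 mod 4), so (2,3,2)→(2,-1,1)
f: flip: (2,-1,1)→(1,1,2)
f: reduced (well bottom): (1,1,2) with a≤c, −a<b≤a
g: flip: (154,35,2)→(2,-35,154)
g: translate: b→1 (≡-35 mod 4), so (2,-35,154)→(2,1,1)
g: flip: (2,1,1)→(1,-1,2)
g: translate: b→1 (≡-1 mod 2), so (1,-1,2)→(1,1,2)
g: reduced (well bottom): (1,1,2) with a≤c, −a<b≤a
reduced forms (1, 1, 2) vs (1, 1, 2) ⇒ equivalent

yes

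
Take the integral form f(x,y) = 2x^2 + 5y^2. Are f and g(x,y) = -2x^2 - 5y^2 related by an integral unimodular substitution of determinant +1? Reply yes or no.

D₁ = -40, D₂ = -40
f: reduced (well bottom): (2,0,5) with a≤c, −a<b≤a
g is negative-definite; reduce −g:
−g: reduced (well bottom): (2,0,5) with a≤c, −a<b≤a
flip sign back: reduced form of g is (-2,0,-5)
reduced forms (2, 0, 5) vs (-2, 0, -5) ⇒ inequivalent

no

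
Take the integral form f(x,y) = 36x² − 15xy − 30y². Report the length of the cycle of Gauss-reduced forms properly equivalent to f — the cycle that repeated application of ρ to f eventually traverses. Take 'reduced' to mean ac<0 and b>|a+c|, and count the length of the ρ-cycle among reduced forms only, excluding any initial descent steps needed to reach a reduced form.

D = 4545, ⌊√D⌋ = 67
descent: ρ → (-30,15,36)  [lands on river]
river: ρ → (36,57,-9)
river: ρ → (-9,51,54)
river: ρ → (54,57,-6)
river: ρ → (-6,63,24)
river: ρ → (24,33,-36)
river: ρ → (-36,39,21)
river: ρ → (21,45,-30)
ρ-cycle length = 8 (tail of 1 descent step not counted)

8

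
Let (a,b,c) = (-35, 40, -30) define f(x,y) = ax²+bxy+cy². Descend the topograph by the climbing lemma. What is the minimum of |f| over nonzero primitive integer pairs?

translate: b→30 (≡-40 mod 70), so (35,-40,30)→(35,30,25)
flip: (35,30,25)→(25,-30,35)
translate: b→20 (≡-30 mod 50), so (25,-30,35)→(25,20,30)
reduced (well bottom): (25,20,30) with a≤c, −a<b≤a
well minimum |f| = |-25| = 25 (negative-definite)

25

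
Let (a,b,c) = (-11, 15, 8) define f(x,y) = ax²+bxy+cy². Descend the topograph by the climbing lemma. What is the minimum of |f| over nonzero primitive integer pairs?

river: ρ → (8,17,-9)
river: ρ → (-9,19,6)
river: ρ → (6,17,-12)
river: ρ → (-12,7,11)
river: ρ → (11,15,-8)
river: ρ → (-8,17,9)
river: ρ → (9,19,-6)
river: ρ → (-6,17,12)
river: ρ → (12,7,-11)
river: ρ → (-11,15,8)
closes: descent 0, river 10
min |a| on river = 6

6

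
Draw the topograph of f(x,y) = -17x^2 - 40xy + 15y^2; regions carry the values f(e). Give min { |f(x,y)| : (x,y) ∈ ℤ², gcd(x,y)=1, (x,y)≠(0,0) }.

descent: ρ → (15,40,-17)  [lands on river]
river: ρ → (-17,28,27)
river: ρ → (27,26,-18)
river: ρ → (-18,46,7)
river: ρ → (7,38,-42)
river: ρ → (-42,46,3)
river: ρ → (3,50,-10)
river: ρ → (-10,50,3)
river: ρ → (3,46,-42)
river: ρ → (-42,38,7)
river: ρ → (7,46,-18)
river: ρ → (-18,26,27)
river: ρ → (27,28,-17)
river: ρ → (-17,40,15)
river: ρ → (15,50,-2)
river: ρ → (-2,50,15)
closes: descent 1, river 16
min |a| on river = 2

2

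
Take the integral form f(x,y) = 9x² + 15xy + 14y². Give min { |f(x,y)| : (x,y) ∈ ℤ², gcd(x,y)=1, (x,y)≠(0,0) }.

translate: b→-3 (≡15 mod 18), so (9,15,14)→(9,-3,8)
flip: (9,-3,8)→(8,3,9)
reduced (well bottom): (8,3,9) with a≤c, −a<b≤a
well minimum = a = 8

8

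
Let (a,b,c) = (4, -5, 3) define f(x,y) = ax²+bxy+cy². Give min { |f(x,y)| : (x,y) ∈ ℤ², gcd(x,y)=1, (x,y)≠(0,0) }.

translate: b→3 (≡-5 mod 8), so (4,-5,3)→(4,3,2)
flip: (4,3,2)→(2,-3,4)
translate: b→1 (≡-3 mod 4), so (2,-3,4)→(2,1,3)
reduced (well bottom): (2,1,3) with a≤c, −a<b≤a
well minimum = a = 2

2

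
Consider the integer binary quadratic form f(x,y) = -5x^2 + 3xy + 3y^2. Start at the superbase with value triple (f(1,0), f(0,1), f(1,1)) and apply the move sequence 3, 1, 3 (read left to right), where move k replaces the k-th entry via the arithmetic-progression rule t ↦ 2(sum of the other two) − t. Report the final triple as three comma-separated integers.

start (-5,3,1) = (f(1,0),f(0,1),f(1,1))
replace slot 3: 2·((-5)+3) − 1 = -5 → (-5,3,-5)
replace slot 1: 2·(3+(-5)) − (-5) = 1 → (1,3,-5)
replace slot 3: 2·(1+3) − (-5) = 13 → (1,3,13)

1,3,13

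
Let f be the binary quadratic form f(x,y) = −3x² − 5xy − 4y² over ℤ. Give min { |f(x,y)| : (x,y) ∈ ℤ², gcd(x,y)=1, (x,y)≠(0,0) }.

translate: b→-1 (≡5 mod 6), so (3,5,4)→(3,-1,2)
flip: (3,-1,2)→(2,1,3)
reduced (well bottom): (2,1,3) with a≤c, −a<b≤a
well minimum |f| = |-2| = 2 (negative-definite)

2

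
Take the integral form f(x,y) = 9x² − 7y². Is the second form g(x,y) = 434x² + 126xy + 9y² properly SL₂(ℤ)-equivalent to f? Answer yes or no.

D₁ = 252, D₂ = 252
river cycle of f (length 2): (-7, 14, 2), (2, 14, -7)
river cycle of g (length 2): (-7, 14, 2), (2, 14, -7)
cycles coincide ⇒ equivalent

yes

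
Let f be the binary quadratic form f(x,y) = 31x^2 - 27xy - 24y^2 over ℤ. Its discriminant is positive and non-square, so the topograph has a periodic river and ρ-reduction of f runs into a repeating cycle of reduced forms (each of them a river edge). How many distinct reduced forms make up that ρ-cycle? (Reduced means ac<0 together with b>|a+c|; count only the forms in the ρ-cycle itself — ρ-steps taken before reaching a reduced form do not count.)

D = 3705, ⌊√D⌋ = 60
descent: ρ → (-24,27,31)  [lands on river]
river: ρ → (31,35,-20)
river: ρ → (-20,45,21)
river: ρ → (21,39,-26)
river: ρ → (-26,13,34)
river: ρ → (34,55,-5)
river: ρ → (-5,55,34)
river: ρ → (34,13,-26)
river: ρ → (-26,39,21)
river: ρ → (21,45,-20)
river: ρ → (-20,35,31)
river: ρ → (31,27,-24)
river: ρ → (-24,21,34)
river: ρ → (34,47,-11)
river: ρ → (-11,41,46)
river: ρ → (46,51,-6)
river: ρ → (-6,57,19)
river: ρ → (19,57,-6)
river: ρ → (-6,51,46)
river: ρ → (46,41,-11)
river: ρ → (-11,47,34)
river: ρ → (34,21,-24)
ρ-cycle length = 22 (tail of 1 descent step not counted)

22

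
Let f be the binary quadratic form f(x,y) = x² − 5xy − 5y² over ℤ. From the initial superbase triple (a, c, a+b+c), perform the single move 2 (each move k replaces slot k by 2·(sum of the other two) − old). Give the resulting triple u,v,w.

start (1,-5,-9) = (f(1,0),f(0,1),f(1,1))
replace slot 2: 2·(1+(-9)) − (-5) = -11 → (1,-11,-9)

1,-11,-9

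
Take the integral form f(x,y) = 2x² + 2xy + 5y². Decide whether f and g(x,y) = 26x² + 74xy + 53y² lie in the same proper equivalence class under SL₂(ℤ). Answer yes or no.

D₁ = -36, D₂ = -36
f: reduced (well bottom): (2,2,5) with a≤c, −a<b≤a
g: translate: b→22 (≡74 mod 52), so (26,74,53)→(26,22,5)
g: flip: (26,22,5)→(5,-22,26)
g: translate: b→-2 (≡-22 mod 10), so (5,-22,26)→(5,-2,2)
g: flip: (5,-2,2)→(2,2,5)
g: reduced (well bottom): (2,2,5) with a≤c, −a<b≤a
reduced forms (2, 2, 5) vs (2, 2, 5) ⇒ equivalent

yes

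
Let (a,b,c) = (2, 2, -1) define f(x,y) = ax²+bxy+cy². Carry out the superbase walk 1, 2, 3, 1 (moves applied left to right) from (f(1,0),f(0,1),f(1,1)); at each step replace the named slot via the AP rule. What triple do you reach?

start (2,-1,3) = (f(1,0),f(0,1),f(1,1))
replace slot 1: 2·((-1)+3) − 2 = 2 → (2,-1,3)
replace slot 2: 2·(2+3) − (-1) = 11 → (2,11,3)
replace slot 3: 2·(2+11) − 3 = 23 → (2,11,23)
replace slot 1: 2·(11+23) − 2 = 66 → (66,11,23)

66,11,23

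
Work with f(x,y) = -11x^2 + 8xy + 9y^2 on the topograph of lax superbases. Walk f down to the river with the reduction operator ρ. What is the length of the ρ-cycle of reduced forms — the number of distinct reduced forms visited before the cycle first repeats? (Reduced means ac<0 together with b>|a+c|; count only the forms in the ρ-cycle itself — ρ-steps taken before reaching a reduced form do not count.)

D = 460, ⌊√D⌋ = 21
river: ρ → (9,10,-10)
river: ρ → (-10,10,9)
river: ρ → (9,8,-11)
river: ρ → (-11,14,6)
river: ρ → (6,10,-15)
river: ρ → (-15,20,1)
river: ρ → (1,20,-15)
river: ρ → (-15,10,6)
river: ρ → (6,14,-11)
river: ρ → (-11,8,9)
ρ-cycle length = 10 (tail of 0 descent steps not counted)

10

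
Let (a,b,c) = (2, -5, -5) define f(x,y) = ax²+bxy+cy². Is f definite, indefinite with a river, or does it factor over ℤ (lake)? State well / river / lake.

D = b²−4ac = (-5)² − 4·2·(-5) = 65
D > 0 non-square ⇒ indefinite ⇒ periodic river

river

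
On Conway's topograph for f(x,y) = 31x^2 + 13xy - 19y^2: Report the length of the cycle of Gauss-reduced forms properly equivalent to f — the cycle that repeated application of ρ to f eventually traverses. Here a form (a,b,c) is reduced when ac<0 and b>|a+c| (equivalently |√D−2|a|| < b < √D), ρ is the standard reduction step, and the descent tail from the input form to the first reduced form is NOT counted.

D = 2525, ⌊√D⌋ = 50
river: ρ → (-19,25,25)
river: ρ → (25,25,-19)
river: ρ → (-19,13,31)
river: ρ → (31,49,-1)
river: ρ → (-1,49,31)
river: ρ → (31,13,-19)
ρ-cycle length = 6 (tail of 0 descent steps not counted)

6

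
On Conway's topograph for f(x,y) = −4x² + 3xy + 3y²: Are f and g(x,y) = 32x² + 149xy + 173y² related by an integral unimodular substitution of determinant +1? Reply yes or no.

D₁ = 57, D₂ = 57
river cycle of f (length 6): (3, 3, -4), (-4, 5, 2), (2, 7, -1), (-1, 7, 2), (2, 5, -4), (-4, 3, 3)
river cycle of g (length 6): (3, 3, -4), (-4, 5, 2), (2, 7, -1), (-1, 7, 2), (2, 5, -4), (-4, 3, 3)
cycles coincide ⇒ equivalent

yes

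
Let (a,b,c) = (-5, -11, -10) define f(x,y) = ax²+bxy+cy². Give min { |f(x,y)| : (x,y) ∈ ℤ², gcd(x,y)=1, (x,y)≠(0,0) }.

translate: b→1 (≡11 mod 10), so (5,11,10)→(5,1,4)
flip: (5,1,4)→(4,-1,5)
reduced (well bottom): (4,-1,5) with a≤c, −a<b≤a
well minimum |f| = |-4| = 4 (negative-definite)

4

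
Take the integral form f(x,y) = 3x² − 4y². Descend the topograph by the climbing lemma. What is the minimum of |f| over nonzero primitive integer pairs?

descent: ρ → (-4,0,3)
descent: ρ → (3,6,-1)  [lands on river]
river: ρ → (-1,6,3)
closes: descent 2, river 2
min |a| on river = 1

1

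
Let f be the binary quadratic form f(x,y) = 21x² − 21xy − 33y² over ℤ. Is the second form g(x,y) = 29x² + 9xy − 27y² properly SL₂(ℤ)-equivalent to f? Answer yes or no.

D₁ = 3213, D₂ = 3213
river cycle of f (length 4): (-33, 21, 21), (21, 21, -33), (-33, 45, 9), (9, 45, -33)
river cycle of g (length 12): (-27, 45, 11), (11, 43, -31), (-31, 19, 23), (23, 27, -27), (-27, 27, 23), (23, 19, -31), (-31, 43, 11), (11, 45, -27), (-27, 9, 29), (29, 49, -7), … (2 more)
cycles differ ⇒ inequivalent

no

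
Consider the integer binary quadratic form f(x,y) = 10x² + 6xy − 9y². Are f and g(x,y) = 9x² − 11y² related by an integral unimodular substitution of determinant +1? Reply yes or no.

D₁ = 396, D₂ = 396
river cycle of f (length 4): (-9, 12, 7), (7, 16, -5), (-5, 14, 10), (10, 6, -9)
river cycle of g (length 2): (9, 18, -2), (-2, 18, 9)
cycles differ ⇒ inequivalent

no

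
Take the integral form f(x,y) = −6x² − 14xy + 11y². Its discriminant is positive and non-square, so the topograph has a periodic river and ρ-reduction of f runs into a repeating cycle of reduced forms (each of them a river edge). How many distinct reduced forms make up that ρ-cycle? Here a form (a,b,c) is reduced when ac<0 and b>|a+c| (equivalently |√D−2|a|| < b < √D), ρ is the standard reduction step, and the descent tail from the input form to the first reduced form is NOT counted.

D = 460, ⌊√D⌋ = 21
descent: ρ → (11,14,-6)  [lands on river]
river: ρ → (-6,10,15)
river: ρ → (15,20,-1)
river: ρ → (-1,20,15)
river: ρ → (15,10,-6)
river: ρ → (-6,14,11)
river: ρ → (11,8,-9)
river: ρ → (-9,10,10)
river: ρ → (10,10,-9)
river: ρ → (-9,8,11)
ρ-cycle length = 10 (tail of 1 descent step not counted)

10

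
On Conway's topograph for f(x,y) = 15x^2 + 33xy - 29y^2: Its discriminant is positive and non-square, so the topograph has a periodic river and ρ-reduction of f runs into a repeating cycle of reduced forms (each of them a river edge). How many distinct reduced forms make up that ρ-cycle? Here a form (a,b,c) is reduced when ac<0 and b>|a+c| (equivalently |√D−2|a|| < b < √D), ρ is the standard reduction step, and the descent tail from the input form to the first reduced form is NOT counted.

D = 2829, ⌊√D⌋ = 53
river: ρ → (-29,25,19)
river: ρ → (19,51,-3)
river: ρ → (-3,51,19)
river: ρ → (19,25,-29)
river: ρ → (-29,33,15)
river: ρ → (15,27,-35)
river: ρ → (-35,43,7)
river: ρ → (7,41,-41)
river: ρ → (-41,41,7)
river: ρ → (7,43,-35)
river: ρ → (-35,27,15)
river: ρ → (15,33,-29)
ρ-cycle length = 12 (tail of 0 descent steps not counted)

12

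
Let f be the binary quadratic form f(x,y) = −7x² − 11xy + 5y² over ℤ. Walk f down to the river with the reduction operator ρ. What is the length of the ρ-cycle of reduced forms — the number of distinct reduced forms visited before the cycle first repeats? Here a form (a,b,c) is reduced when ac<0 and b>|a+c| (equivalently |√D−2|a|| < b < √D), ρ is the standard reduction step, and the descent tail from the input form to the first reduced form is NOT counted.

D = 261, ⌊√D⌋ = 16
descent: ρ → (5,11,-7)  [lands on river]
river: ρ → (-7,3,9)
river: ρ → (9,15,-1)
river: ρ → (-1,15,9)
river: ρ → (9,3,-7)
river: ρ → (-7,11,5)
river: ρ → (5,9,-9)
river: ρ → (-9,9,5)
ρ-cycle length = 8 (tail of 1 descent step not counted)

8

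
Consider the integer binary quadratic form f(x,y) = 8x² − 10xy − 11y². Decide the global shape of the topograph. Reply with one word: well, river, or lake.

D = b²−4ac = (-10)² − 4·8·(-11) = 452
D > 0 non-square ⇒ indefinite ⇒ periodic river

river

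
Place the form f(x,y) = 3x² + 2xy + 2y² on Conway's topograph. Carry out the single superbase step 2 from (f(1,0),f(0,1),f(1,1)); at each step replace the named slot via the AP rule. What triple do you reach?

start (3,2,7) = (f(1,0),f(0,1),f(1,1))
replace slot 2: 2·(3+7) − 2 = 18 → (3,18,7)

3,18,7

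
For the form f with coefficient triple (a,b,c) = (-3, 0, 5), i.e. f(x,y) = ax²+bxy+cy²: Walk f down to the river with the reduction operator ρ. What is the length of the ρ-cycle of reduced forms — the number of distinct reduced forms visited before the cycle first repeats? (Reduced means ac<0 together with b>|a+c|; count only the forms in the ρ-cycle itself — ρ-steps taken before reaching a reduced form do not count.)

D = 60, ⌊√D⌋ = 7
descent: ρ → (5,0,-3)
descent: ρ → (-3,6,2)  [lands on river]
river: ρ → (2,6,-3)
ρ-cycle length = 2 (tail of 2 descent steps not counted)

2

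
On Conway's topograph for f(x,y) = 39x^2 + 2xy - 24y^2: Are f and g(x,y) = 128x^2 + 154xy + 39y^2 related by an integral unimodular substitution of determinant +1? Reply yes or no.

D₁ = 3748, D₂ = 3748
river cycle of f (length 66): (-24, 46, 17), (17, 56, -9), (-9, 52, 29), (29, 6, -32), (-32, 58, 3), (3, 56, -51), (-51, 46, 8), (8, 50, -39), (-39, 28, 19), (19, 48, -19), … (56 more)
river cycle of g (length 66): (-24, 46, 17), (17, 56, -9), (-9, 52, 29), (29, 6, -32), (-32, 58, 3), (3, 56, -51), (-51, 46, 8), (8, 50, -39), (-39, 28, 19), (19, 48, -19), … (56 more)
cycles coincide ⇒ equivalent

yes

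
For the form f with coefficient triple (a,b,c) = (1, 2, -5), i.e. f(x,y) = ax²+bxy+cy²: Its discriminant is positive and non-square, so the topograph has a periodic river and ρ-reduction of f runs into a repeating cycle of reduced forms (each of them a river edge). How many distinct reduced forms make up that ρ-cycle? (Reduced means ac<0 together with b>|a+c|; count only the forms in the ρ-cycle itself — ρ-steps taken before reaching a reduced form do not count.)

D = 24, ⌊√D⌋ = 4
descent: ρ → (-5,-2,1)
descent: ρ → (1,4,-2)  [lands on river]
river: ρ → (-2,4,1)
ρ-cycle length = 2 (tail of 2 descent steps not counted)

2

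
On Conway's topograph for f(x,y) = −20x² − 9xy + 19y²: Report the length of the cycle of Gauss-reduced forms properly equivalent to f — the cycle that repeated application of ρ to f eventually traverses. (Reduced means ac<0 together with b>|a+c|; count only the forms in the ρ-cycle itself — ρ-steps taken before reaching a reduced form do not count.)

D = 1601, ⌊√D⌋ = 40
descent: ρ → (19,9,-20)  [lands on river]
river: ρ → (-20,31,8)
river: ρ → (8,33,-16)
river: ρ → (-16,31,10)
river: ρ → (10,29,-19)
river: ρ → (-19,9,20)
river: ρ → (20,31,-8)
river: ρ → (-8,33,16)
river: ρ → (16,31,-10)
river: ρ → (-10,29,19)
ρ-cycle length = 10 (tail of 1 descent step not counted)

10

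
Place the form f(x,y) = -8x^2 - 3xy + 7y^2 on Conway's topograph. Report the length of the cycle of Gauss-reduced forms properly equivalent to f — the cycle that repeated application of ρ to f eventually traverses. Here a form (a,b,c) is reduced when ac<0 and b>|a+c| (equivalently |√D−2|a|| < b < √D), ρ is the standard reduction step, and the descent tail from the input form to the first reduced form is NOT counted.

D = 233, ⌊√D⌋ = 15
descent: ρ → (7,3,-8)  [lands on river]
river: ρ → (-8,13,2)
river: ρ → (2,15,-1)
river: ρ → (-1,15,2)
river: ρ → (2,13,-8)
river: ρ → (-8,3,7)
river: ρ → (7,11,-4)
river: ρ → (-4,13,4)
river: ρ → (4,11,-7)
river: ρ → (-7,3,8)
river: ρ → (8,13,-2)
river: ρ → (-2,15,1)
river: ρ → (1,15,-2)
river: ρ → (-2,13,8)
river: ρ → (8,3,-7)
river: ρ → (-7,11,4)
river: ρ → (4,13,-4)
river: ρ → (-4,11,7)
ρ-cycle length = 18 (tail of 1 descent step not counted)

18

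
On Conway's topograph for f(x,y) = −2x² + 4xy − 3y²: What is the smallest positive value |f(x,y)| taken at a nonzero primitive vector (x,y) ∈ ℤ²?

translate: b→0 (≡-4 mod 4), so (2,-4,3)→(2,0,1)
flip: (2,0,1)→(1,0,2)
reduced (well bottom): (1,0,2) with a≤c, −a<b≤a
well minimum |f| = |-1| = 1 (negative-definite)

1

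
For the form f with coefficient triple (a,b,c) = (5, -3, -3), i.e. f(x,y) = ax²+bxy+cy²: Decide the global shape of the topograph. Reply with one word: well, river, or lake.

D = b²−4ac = (-3)² − 4·5·(-3) = 69
D > 0 non-square ⇒ indefinite ⇒ periodic river

river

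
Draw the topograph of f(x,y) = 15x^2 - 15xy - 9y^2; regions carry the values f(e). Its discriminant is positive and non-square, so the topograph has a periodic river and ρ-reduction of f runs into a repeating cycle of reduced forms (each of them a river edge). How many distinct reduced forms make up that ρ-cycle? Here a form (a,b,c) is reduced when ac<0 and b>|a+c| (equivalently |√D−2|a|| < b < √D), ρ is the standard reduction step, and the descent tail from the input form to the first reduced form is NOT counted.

D = 765, ⌊√D⌋ = 27
descent: ρ → (-9,15,15)  [lands on river]
river: ρ → (15,15,-9)
river: ρ → (-9,21,9)
river: ρ → (9,15,-15)
river: ρ → (-15,15,9)
river: ρ → (9,21,-9)
ρ-cycle length = 6 (tail of 1 descent step not counted)

6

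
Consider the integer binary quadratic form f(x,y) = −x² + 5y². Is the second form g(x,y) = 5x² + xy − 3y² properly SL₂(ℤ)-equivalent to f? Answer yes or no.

D₁ = 20, D₂ = 61
discriminants differ ⇒ not SL₂(ℤ)-equivalent

no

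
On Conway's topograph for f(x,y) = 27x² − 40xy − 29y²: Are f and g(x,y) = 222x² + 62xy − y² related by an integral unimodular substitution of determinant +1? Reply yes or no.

D₁ = 4732, D₂ = 4732
river cycle of f (length 14): (-29, 40, 27), (27, 68, -1), (-1, 68, 27), (27, 40, -29), (-29, 18, 38), (38, 58, -9), (-9, 68, 3), (3, 64, -53), (-53, 42, 14), (14, 42, -53), … (4 more)
river cycle of g (length 14): (-1, 68, 27), (27, 40, -29), (-29, 18, 38), (38, 58, -9), (-9, 68, 3), (3, 64, -53), (-53, 42, 14), (14, 42, -53), (-53, 64, 3), (3, 68, -9), … (4 more)
cycles coincide ⇒ equivalent

yes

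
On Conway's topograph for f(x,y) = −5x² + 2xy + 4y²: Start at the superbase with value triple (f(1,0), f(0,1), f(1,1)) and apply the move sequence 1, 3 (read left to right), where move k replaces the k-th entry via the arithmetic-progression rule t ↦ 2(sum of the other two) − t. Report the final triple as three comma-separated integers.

start (-5,4,1) = (f(1,0),f(0,1),f(1,1))
replace slot 1: 2·(4+1) − (-5) = 15 → (15,4,1)
replace slot 3: 2·(15+4) − 1 = 37 → (15,4,37)

15,4,37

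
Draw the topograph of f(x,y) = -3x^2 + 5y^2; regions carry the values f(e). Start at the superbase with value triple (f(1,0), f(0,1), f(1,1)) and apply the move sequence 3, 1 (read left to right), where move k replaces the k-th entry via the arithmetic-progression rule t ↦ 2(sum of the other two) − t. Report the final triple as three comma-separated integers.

start (-3,5,2) = (f(1,0),f(0,1),f(1,1))
replace slot 3: 2·((-3)+5) − 2 = 2 → (-3,5,2)
replace slot 1: 2·(5+2) − (-3) = 17 → (17,5,2)

17,5,2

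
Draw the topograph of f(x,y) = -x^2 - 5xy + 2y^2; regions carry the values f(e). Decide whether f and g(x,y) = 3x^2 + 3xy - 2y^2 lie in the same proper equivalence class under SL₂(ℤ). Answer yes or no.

D₁ = 33, D₂ = 33
river cycle of f (length 4): (2, 5, -1), (-1, 5, 2), (2, 3, -3), (-3, 3, 2)
river cycle of g (length 4): (-2, 5, 1), (1, 5, -2), (-2, 3, 3), (3, 3, -2)
cycles differ ⇒ inequivalent

no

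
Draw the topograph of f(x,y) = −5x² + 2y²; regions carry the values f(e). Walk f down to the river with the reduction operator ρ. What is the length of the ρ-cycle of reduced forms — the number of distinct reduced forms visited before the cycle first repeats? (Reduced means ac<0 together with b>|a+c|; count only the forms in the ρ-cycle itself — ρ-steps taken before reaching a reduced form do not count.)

D = 40, ⌊√D⌋ = 6
descent: ρ → (2,4,-3)  [lands on river]
river: ρ → (-3,2,3)
river: ρ → (3,4,-2)
river: ρ → (-2,4,3)
river: ρ → (3,2,-3)
river: ρ → (-3,4,2)
ρ-cycle length = 6 (tail of 1 descent step not counted)

6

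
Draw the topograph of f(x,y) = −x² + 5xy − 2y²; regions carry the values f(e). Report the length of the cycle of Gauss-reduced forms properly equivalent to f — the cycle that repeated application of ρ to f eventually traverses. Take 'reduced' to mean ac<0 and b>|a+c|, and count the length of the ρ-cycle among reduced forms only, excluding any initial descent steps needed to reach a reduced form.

D = 17, ⌊√D⌋ = 4
descent: ρ → (-2,3,1)  [lands on river]
river: ρ → (1,3,-2)
river: ρ → (-2,1,2)
river: ρ → (2,3,-1)
river: ρ → (-1,3,2)
river: ρ → (2,1,-2)
ρ-cycle length = 6 (tail of 1 descent step not counted)

6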